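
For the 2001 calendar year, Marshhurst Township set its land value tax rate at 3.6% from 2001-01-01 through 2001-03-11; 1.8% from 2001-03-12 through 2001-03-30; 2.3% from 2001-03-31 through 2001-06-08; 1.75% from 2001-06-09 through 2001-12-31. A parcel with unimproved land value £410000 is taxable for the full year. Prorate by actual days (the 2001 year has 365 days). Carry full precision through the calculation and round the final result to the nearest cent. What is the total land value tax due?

£9072.79

2001-01-01 to 2001-03-11: 70 days at 3.6% → £410000 × 3.6% × 70/365 = £2830.6849
2001-03-12 to 2001-03-30: 19 days at 1.8% → £410000 × 1.8% × 19/365 = £384.1644
2001-03-31 to 2001-06-08: 70 days at 2.3% → £410000 × 2.3% × 70/365 = £1808.4932
2001-06-09 to 2001-12-31: 206 days at 1.75% → £410000 × 1.75% × 206/365 = £4049.4521
Total = £9072.7945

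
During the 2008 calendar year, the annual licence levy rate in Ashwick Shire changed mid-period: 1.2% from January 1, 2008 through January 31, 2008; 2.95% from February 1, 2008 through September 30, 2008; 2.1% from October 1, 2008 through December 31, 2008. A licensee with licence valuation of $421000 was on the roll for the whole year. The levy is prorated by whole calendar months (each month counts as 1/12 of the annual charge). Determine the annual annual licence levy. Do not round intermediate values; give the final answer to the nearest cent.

$10910.92

January 1 – January 31, 2008: 1 month at 1.2% → $421000 × 1.2% × 1/12 = $421.0000
February 1 – September 30, 2008: 8 months at 2.95% → $421000 × 2.95% × 8/12 = $8279.6667
October 1 – December 31, 2008: 3 months at 2.1% → $421000 × 2.1% × 3/12 = $2210.2500
Total = $10910.9167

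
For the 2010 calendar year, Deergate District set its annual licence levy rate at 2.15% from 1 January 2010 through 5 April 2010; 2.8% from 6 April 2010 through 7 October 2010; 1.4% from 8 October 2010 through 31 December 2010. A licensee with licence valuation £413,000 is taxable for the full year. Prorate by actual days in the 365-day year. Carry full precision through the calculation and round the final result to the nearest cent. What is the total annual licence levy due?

1 January – 5 April 2010: 95 days at 2.15% → £413,000 × 2.15% × 95/365 = £2,311.1027
6 April – 7 October 2010: 185 days at 2.8% → £413,000 × 2.8% × 185/365 = £5,861.2055
8 October – 31 December 2010: 85 days at 1.4% → £413,000 × 1.4% × 85/365 = £1,346.4932
Total = £9,518.8014

£9,518.80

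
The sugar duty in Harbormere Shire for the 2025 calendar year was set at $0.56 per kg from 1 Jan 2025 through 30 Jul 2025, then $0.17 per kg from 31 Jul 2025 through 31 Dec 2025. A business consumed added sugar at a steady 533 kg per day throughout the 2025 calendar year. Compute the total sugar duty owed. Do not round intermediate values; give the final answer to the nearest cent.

1 Jan – 30 Jul 2025: 211 days × 533 kg/day = 112,463 kg at $0.56/kg → $62,979.28
31 Jul – 31 Dec 2025: 154 days × 533 kg/day = 82,082 kg at $0.17/kg → $13,953.94

$76,933.22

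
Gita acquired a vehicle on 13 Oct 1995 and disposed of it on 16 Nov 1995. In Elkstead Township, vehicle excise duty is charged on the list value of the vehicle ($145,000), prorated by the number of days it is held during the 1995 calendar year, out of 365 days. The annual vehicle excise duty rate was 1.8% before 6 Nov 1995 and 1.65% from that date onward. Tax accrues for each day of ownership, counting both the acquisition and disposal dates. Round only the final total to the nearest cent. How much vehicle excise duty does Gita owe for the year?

13 Oct – 5 Nov 1995: 24 days at 1.8% → $145,000 × 1.8% × 24/365 = $171.6164
6 Nov – 16 Nov 1995: 11 days at 1.65% → $145,000 × 1.65% × 11/365 = $72.1027
Total = $243.7192

$243.72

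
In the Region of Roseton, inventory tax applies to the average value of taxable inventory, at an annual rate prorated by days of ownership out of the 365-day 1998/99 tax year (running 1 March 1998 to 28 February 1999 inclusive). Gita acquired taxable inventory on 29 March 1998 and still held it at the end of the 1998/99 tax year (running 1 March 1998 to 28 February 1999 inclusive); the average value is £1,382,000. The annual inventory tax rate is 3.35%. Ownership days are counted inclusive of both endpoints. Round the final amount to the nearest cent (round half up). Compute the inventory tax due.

£42,745.45

Days held (29 March 1998 – 28 February 1999): 337 out of 365
Tax = £1,382,000 × 3.35% × 337/365 = £42,745.4493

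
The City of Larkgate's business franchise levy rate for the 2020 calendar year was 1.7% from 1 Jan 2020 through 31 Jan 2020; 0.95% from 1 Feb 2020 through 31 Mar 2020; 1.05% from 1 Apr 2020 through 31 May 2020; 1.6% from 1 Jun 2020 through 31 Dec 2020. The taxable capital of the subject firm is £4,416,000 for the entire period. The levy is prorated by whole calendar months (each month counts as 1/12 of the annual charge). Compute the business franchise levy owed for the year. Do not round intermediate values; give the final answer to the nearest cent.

1 Jan – 31 Jan 2020: 1 month at 1.7% → £4,416,000 × 1.7% × 1/12 = £6,256.0000
1 Feb – 31 Mar 2020: 2 months at 0.95% → £4,416,000 × 0.95% × 2/12 = £6,992.0000
1 Apr – 31 May 2020: 2 months at 1.05% → £4,416,000 × 1.05% × 2/12 = £7,728.0000
1 Jun – 31 Dec 2020: 7 months at 1.6% → £4,416,000 × 1.6% × 7/12 = £41,216.0000
Total = £62,192.0000

£62,192.00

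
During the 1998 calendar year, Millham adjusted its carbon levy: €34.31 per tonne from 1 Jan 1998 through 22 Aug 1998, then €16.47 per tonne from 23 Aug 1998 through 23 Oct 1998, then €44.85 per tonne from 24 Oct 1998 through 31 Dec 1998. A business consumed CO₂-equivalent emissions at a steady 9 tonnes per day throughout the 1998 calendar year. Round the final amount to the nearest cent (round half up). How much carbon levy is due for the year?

€109,298.97

1 Jan – 22 Aug 1998: 234 days × 9 tonnes/day = 2,106 tonnes at €34.31/tonne → €72,256.86
23 Aug – 23 Oct 1998: 62 days × 9 tonnes/day = 558 tonnes at €16.47/tonne → €9,190.26
24 Oct – 31 Dec 1998: 69 days × 9 tonnes/day = 621 tonnes at €44.85/tonne → €27,851.85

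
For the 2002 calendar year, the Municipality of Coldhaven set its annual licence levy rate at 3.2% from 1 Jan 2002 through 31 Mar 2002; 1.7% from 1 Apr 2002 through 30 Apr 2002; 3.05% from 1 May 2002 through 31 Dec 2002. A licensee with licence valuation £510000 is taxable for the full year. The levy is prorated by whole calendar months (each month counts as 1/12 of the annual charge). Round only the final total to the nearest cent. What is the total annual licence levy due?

£15172.50

1 Jan – 31 Mar 2002: 3 months at 3.2% → £510000 × 3.2% × 3/12 = £4080.0000
1 Apr – 30 Apr 2002: 1 month at 1.7% → £510000 × 1.7% × 1/12 = £722.5000
1 May – 31 Dec 2002: 8 months at 3.05% → £510000 × 3.05% × 8/12 = £10370.0000
Total = £15172.5000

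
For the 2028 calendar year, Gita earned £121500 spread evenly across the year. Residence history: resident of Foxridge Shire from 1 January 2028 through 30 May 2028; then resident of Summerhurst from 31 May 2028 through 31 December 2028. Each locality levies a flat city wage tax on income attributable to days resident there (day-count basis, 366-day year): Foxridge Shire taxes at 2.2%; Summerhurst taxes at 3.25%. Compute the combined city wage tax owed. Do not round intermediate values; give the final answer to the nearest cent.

£3422.42

Foxridge Shire, 1 January – 30 May 2028: 151 days → £121500 × 2.2% × 151/366 = £1102.7951
Summerhurst, 31 May – 31 December 2028: 215 days → £121500 × 3.25% × 215/366 = £2319.6209
Total = £3422.4160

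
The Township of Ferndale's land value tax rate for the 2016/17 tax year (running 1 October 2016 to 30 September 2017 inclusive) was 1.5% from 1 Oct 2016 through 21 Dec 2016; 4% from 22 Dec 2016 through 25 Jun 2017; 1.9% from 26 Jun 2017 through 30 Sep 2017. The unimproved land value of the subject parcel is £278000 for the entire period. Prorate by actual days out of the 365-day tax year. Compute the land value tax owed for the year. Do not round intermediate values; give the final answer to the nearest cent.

1 Oct – 21 Dec 2016: 82 days at 1.5% → £278000 × 1.5% × 82/365 = £936.8219
22 Dec 2016 – 25 Jun 2017: 186 days at 4% → £278000 × 4% × 186/365 = £5666.6301
26 Jun – 30 Sep 2017: 97 days at 1.9% → £278000 × 1.9% × 97/365 = £1403.7096
Total = £8007.1616

£8007.16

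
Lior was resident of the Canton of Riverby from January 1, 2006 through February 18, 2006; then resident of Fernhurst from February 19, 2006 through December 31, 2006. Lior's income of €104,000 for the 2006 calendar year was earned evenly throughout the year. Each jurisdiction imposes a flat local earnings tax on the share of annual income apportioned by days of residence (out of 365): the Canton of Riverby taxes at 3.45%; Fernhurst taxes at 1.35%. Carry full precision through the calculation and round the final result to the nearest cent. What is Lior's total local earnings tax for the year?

€1,697.19

The Canton of Riverby, January 1 – February 18, 2006: 49 days → €104,000 × 3.45% × 49/365 = €481.6767
Fernhurst, February 19 – December 31, 2006: 316 days → €104,000 × 1.35% × 316/365 = €1,215.5178
Total = €1,697.1945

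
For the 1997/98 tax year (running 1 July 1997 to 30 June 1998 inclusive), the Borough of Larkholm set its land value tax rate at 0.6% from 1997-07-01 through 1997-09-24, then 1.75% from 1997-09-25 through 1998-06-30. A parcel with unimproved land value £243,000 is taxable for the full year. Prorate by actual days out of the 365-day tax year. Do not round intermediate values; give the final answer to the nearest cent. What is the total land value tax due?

£3,594.07

1997-07-01 to 1997-09-24: 86 days at 0.6% → £243,000 × 0.6% × 86/365 = £343.5288
1997-09-25 to 1998-06-30: 279 days at 1.75% → £243,000 × 1.75% × 279/365 = £3,250.5411
Total = £3,594.0699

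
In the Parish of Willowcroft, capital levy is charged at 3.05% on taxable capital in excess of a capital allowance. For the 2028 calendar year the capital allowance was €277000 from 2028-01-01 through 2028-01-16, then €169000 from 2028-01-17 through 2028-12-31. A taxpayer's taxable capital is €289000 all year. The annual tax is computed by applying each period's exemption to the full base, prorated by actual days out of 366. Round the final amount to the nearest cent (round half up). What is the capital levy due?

€3516.00

2028-01-01 to 2028-01-16: 16 days, exemption €277000 → (€289000 − €277000) × 3.05% × 16/366 = €16.0000
2028-01-17 to 2028-12-31: 350 days, exemption €169000 → (€289000 − €169000) × 3.05% × 350/366 = €3500.0000
Total = €3516.0000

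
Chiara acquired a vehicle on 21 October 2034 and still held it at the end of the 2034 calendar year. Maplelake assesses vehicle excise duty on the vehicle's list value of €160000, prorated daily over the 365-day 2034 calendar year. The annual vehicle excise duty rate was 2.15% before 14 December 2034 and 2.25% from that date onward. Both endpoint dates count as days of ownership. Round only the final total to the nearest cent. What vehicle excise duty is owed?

21 October – 13 December 2034: 54 days at 2.15% → €160000 × 2.15% × 54/365 = €508.9315
14 December – 31 December 2034: 18 days at 2.25% → €160000 × 2.25% × 18/365 = €177.5342
Total = €686.4658

€686.47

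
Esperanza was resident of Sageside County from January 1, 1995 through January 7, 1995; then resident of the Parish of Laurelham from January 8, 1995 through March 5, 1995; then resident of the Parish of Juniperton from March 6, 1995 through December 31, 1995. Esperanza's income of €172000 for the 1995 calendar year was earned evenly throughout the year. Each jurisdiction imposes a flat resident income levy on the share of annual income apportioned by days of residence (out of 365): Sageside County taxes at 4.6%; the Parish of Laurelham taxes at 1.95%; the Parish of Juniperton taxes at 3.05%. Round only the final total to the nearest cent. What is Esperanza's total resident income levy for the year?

€5001.67

Sageside County, January 1 – January 7, 1995: 7 days → €172000 × 4.6% × 7/365 = €151.7370
The Parish of Laurelham, January 8 – March 5, 1995: 57 days → €172000 × 1.95% × 57/365 = €523.7753
The Parish of Juniperton, March 6 – December 31, 1995: 301 days → €172000 × 3.05% × 301/365 = €4326.1534
Total = €5001.6658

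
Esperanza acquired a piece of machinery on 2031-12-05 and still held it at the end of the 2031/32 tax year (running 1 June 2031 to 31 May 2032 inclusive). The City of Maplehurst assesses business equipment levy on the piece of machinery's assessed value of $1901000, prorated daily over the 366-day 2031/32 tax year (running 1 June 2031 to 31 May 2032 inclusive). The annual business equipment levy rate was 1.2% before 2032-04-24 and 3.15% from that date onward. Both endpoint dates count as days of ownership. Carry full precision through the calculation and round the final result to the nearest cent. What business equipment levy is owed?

2031-12-05 to 2032-04-23: 141 days at 1.2% → $1901000 × 1.2% × 141/366 = $8788.2295
2032-04-24 to 2032-05-31: 38 days at 3.15% → $1901000 × 3.15% × 38/366 = $6217.2049
Total = $15005.4344

$15005.43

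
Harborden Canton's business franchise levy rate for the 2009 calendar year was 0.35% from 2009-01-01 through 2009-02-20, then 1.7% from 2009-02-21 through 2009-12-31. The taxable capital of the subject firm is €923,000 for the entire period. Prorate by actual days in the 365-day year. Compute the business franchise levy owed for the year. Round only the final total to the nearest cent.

2009-01-01 to 2009-02-20: 51 days at 0.35% → €923,000 × 0.35% × 51/365 = €451.3849
2009-02-21 to 2009-12-31: 314 days at 1.7% → €923,000 × 1.7% × 314/365 = €13,498.5589
Total = €13,949.9438

€13,949.94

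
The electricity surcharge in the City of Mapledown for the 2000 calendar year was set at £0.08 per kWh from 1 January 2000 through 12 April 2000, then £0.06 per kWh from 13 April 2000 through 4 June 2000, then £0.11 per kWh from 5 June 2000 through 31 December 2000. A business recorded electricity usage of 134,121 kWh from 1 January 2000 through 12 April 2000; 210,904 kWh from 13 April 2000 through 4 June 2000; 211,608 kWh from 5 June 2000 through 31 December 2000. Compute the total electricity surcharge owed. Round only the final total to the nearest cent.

£46660.80

1 January – 12 April 2000: 134,121 kWh at £0.08/kWh → £10729.68
13 April – 4 June 2000: 210,904 kWh at £0.06/kWh → £12654.24
5 June – 31 December 2000: 211,608 kWh at £0.11/kWh → £23276.88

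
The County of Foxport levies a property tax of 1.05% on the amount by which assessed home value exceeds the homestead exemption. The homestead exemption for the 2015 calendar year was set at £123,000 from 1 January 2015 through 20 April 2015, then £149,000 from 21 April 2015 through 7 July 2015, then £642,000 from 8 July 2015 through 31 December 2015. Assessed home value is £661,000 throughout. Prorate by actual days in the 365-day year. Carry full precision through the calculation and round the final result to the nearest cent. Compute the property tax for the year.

1 January – 20 April 2015: 110 days, exemption £123,000 → (£661,000 − £123,000) × 1.05% × 110/365 = £1,702.4384
21 April – 7 July 2015: 78 days, exemption £149,000 → (£661,000 − £149,000) × 1.05% × 78/365 = £1,148.8438
8 July – 31 December 2015: 177 days, exemption £642,000 → (£661,000 − £642,000) × 1.05% × 177/365 = £96.7438
Total = £2,948.0260

£2,948.03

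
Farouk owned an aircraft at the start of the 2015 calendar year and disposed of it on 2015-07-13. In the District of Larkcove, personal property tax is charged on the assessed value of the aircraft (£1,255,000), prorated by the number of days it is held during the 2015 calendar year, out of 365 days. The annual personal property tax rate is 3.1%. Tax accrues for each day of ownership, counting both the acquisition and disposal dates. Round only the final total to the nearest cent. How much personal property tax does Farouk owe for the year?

£20,678.27

Days held (2015-01-01 to 2015-07-13): 194 out of 365
Tax = £1,255,000 × 3.1% × 194/365 = £20,678.2740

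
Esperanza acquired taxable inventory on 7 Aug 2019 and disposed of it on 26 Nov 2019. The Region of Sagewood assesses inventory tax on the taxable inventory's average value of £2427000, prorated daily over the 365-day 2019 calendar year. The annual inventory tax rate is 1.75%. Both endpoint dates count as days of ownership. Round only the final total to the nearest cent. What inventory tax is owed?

Days held (7 Aug – 26 Nov 2019): 112 out of 365
Tax = £2427000 × 1.75% × 112/365 = £13032.6575

£13032.66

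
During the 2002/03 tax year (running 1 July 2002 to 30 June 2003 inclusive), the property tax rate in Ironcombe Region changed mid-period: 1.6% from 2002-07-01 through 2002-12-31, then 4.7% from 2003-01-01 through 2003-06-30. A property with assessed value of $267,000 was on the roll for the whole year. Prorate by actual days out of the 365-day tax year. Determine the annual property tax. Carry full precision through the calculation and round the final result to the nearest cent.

$8,376.48

2002-07-01 to 2002-12-31: 184 days at 1.6% → $267,000 × 1.6% × 184/365 = $2,153.5562
2003-01-01 to 2003-06-30: 181 days at 4.7% → $267,000 × 4.7% × 181/365 = $6,222.9288
Total = $8,376.4849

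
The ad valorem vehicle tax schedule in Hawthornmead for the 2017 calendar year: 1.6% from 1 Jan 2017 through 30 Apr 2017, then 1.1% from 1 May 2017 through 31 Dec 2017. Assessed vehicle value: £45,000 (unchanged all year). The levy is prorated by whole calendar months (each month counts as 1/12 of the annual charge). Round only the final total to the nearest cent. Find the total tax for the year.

1 Jan – 30 Apr 2017: 4 months at 1.6% → £45,000 × 1.6% × 4/12 = £240.0000
1 May – 31 Dec 2017: 8 months at 1.1% → £45,000 × 1.1% × 8/12 = £330.0000
Total = £570.0000

£570.00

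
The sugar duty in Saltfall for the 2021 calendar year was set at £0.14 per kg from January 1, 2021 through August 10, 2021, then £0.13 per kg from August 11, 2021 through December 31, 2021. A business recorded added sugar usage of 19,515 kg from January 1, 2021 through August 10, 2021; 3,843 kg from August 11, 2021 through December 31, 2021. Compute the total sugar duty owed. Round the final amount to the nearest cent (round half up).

January 1 – August 10, 2021: 19,515 kg at £0.14/kg → £2,732.10
August 11 – December 31, 2021: 3,843 kg at £0.13/kg → £499.59

£3,231.69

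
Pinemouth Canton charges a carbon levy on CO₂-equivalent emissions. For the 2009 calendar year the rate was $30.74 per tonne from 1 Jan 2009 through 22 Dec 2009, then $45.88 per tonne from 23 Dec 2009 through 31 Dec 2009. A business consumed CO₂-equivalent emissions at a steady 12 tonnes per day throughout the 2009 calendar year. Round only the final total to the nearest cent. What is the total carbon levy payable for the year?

$136276.32

1 Jan – 22 Dec 2009: 356 days × 12 tonnes/day = 4,272 tonnes at $30.74/tonne → $131321.28
23 Dec – 31 Dec 2009: 9 days × 12 tonnes/day = 108 tonnes at $45.88/tonne → $4955.04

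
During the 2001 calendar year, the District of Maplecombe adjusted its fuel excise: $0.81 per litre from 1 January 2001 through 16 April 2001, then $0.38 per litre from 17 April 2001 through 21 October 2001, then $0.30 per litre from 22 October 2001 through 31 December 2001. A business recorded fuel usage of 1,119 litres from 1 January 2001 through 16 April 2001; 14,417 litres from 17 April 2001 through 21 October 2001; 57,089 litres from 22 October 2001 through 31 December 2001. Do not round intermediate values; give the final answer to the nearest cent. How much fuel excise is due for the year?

1 January – 16 April 2001: 1,119 litres at $0.81/litre → $906.39
17 April – 21 October 2001: 14,417 litres at $0.38/litre → $5,478.46
22 October – 31 December 2001: 57,089 litres at $0.30/litre → $17,126.70

$23,511.55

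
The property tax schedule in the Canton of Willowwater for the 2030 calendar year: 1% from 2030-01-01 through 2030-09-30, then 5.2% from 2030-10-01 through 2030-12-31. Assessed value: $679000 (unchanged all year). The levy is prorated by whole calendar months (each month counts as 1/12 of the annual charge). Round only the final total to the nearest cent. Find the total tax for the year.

$13919.50

2030-01-01 to 2030-09-30: 9 months at 1% → $679000 × 1% × 9/12 = $5092.5000
2030-10-01 to 2030-12-31: 3 months at 5.2% → $679000 × 5.2% × 3/12 = $8827.0000
Total = $13919.5000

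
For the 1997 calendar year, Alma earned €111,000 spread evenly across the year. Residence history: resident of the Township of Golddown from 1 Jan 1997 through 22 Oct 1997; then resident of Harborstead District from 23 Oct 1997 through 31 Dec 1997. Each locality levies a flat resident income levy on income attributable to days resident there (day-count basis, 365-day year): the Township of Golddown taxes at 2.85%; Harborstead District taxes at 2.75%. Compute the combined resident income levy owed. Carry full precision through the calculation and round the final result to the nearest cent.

€3,142.21

The Township of Golddown, 1 Jan – 22 Oct 1997: 295 days → €111,000 × 2.85% × 295/365 = €2,556.8014
Harborstead District, 23 Oct – 31 Dec 1997: 70 days → €111,000 × 2.75% × 70/365 = €585.4110
Total = €3,142.2123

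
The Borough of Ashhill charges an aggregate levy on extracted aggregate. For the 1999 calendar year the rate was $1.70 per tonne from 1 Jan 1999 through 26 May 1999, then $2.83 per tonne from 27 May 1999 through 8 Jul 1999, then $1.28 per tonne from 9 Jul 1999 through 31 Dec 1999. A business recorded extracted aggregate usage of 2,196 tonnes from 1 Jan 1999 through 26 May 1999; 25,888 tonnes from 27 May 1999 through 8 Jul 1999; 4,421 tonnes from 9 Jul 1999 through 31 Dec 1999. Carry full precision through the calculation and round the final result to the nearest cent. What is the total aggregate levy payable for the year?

$82,655.12

1 Jan – 26 May 1999: 2,196 tonnes at $1.70/tonne → $3,733.20
27 May – 8 Jul 1999: 25,888 tonnes at $2.83/tonne → $73,263.04
9 Jul – 31 Dec 1999: 4,421 tonnes at $1.28/tonne → $5,658.88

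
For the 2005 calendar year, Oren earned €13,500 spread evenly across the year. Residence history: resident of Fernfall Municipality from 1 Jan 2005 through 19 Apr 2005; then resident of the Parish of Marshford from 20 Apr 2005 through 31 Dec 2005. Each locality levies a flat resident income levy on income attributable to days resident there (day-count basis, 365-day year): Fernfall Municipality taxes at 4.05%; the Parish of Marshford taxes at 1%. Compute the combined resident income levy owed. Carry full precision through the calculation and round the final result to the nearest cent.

€257.96

Fernfall Municipality, 1 Jan – 19 Apr 2005: 109 days → €13,500 × 4.05% × 109/365 = €163.2760
The Parish of Marshford, 20 Apr – 31 Dec 2005: 256 days → €13,500 × 1% × 256/365 = €94.6849
Total = €257.9610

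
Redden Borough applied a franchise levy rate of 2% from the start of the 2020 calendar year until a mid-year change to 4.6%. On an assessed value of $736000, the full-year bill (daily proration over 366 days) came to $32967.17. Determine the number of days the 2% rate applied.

Let d = days at the first rate; then 366 − d days at the second rate.
$736000 × [2%·d + 4.6%·(366−d)] / 366 = $32967.17
Solving gives d = 17, so the new rate took effect on 18 January 2020.

17 days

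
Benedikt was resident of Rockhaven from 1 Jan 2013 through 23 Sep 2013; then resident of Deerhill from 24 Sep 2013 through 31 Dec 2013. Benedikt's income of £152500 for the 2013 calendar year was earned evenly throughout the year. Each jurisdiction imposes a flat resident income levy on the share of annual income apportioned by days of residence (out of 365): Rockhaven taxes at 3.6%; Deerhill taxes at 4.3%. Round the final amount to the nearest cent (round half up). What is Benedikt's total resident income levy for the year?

£5779.54

Rockhaven, 1 Jan – 23 Sep 2013: 266 days → £152500 × 3.6% × 266/365 = £4000.9315
Deerhill, 24 Sep – 31 Dec 2013: 99 days → £152500 × 4.3% × 99/365 = £1778.6096
Total = £5779.5411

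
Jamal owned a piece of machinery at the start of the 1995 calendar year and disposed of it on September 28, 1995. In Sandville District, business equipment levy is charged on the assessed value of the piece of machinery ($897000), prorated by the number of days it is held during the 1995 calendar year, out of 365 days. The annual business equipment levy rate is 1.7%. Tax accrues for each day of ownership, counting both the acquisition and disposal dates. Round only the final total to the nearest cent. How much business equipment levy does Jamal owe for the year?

$11321.86

Days held (January 1 – September 28, 1995): 271 out of 365
Tax = $897000 × 1.7% × 271/365 = $11321.8603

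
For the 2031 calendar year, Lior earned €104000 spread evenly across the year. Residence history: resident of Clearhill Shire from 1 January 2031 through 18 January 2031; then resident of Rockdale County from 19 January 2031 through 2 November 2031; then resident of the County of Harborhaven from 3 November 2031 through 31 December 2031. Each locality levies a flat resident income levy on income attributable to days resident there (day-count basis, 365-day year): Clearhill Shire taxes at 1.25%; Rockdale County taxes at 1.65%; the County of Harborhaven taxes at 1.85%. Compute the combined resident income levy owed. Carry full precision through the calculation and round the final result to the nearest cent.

Clearhill Shire, 1 January – 18 January 2031: 18 days → €104000 × 1.25% × 18/365 = €64.1096
Rockdale County, 19 January – 2 November 2031: 288 days → €104000 × 1.65% × 288/365 = €1353.9945
The County of Harborhaven, 3 November – 31 December 2031: 59 days → €104000 × 1.85% × 59/365 = €311.0027
Total = €1729.1068

€1729.11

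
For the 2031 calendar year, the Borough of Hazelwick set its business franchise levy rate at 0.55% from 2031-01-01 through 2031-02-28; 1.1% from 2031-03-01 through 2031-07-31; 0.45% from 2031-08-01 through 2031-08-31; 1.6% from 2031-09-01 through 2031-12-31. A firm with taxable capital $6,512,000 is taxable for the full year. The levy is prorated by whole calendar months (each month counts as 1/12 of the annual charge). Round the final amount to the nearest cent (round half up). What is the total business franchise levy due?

2031-01-01 to 2031-02-28: 2 months at 0.55% → $6,512,000 × 0.55% × 2/12 = $5,969.3333
2031-03-01 to 2031-07-31: 5 months at 1.1% → $6,512,000 × 1.1% × 5/12 = $29,846.6667
2031-08-01 to 2031-08-31: 1 month at 0.45% → $6,512,000 × 0.45% × 1/12 = $2,442.0000
2031-09-01 to 2031-12-31: 4 months at 1.6% → $6,512,000 × 1.6% × 4/12 = $34,730.6667
Total = $72,988.6667

$72,988.67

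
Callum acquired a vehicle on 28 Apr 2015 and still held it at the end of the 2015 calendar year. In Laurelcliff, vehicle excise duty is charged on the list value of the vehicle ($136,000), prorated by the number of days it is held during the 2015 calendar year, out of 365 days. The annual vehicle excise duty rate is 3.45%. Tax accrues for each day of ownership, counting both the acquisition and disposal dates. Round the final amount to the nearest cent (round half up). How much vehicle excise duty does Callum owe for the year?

$3,187.99

Days held (28 Apr – 31 Dec 2015): 248 out of 365
Tax = $136,000 × 3.45% × 248/365 = $3,187.9890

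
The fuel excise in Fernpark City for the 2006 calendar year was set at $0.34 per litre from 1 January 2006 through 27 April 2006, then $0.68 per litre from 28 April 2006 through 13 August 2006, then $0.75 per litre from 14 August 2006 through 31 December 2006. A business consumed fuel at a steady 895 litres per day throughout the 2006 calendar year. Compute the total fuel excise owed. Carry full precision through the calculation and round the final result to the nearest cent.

$195306.90

1 January – 27 April 2006: 117 days × 895 litres/day = 104,715 litres at $0.34/litre → $35603.10
28 April – 13 August 2006: 108 days × 895 litres/day = 96,660 litres at $0.68/litre → $65728.80
14 August – 31 December 2006: 140 days × 895 litres/day = 125,300 litres at $0.75/litre → $93975.00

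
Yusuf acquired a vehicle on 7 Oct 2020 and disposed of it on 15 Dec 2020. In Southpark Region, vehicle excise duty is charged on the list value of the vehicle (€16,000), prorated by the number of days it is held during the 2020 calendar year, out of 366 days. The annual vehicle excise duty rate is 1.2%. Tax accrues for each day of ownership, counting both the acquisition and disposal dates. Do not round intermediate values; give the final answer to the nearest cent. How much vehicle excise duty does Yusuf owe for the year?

Days held (7 Oct – 15 Dec 2020): 70 out of 366
Tax = €16,000 × 1.2% × 70/366 = €36.7213

€36.72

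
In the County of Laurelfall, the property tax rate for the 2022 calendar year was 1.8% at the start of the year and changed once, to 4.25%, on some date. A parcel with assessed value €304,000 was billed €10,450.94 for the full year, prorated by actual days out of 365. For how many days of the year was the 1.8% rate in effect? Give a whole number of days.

121 days

Let d = days at the first rate; then 365 − d days at the second rate.
€304,000 × [1.8%·d + 4.25%·(365−d)] / 365 = €10,450.94
Solving gives d = 121, so the new rate took effect on May 2, 2022.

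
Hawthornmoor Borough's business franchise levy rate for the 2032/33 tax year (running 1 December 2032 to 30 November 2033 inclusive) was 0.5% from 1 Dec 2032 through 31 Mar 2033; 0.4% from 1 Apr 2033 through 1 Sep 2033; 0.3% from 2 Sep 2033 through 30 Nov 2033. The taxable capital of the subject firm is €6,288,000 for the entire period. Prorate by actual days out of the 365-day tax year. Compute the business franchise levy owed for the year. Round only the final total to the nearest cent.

€25,686.05

1 Dec 2032 – 31 Mar 2033: 121 days at 0.5% → €6,288,000 × 0.5% × 121/365 = €10,422.5753
1 Apr – 1 Sep 2033: 154 days at 0.4% → €6,288,000 × 0.4% × 154/365 = €10,612.0767
2 Sep – 30 Nov 2033: 90 days at 0.3% → €6,288,000 × 0.3% × 90/365 = €4,651.3973
Total = €25,686.0493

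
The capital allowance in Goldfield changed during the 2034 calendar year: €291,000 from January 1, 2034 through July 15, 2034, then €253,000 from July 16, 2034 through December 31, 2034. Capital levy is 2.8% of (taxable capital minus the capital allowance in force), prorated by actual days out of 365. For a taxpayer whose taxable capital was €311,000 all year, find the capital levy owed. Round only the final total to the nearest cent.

January 1 – July 15, 2034: 196 days, exemption €291,000 → (€311,000 − €291,000) × 2.8% × 196/365 = €300.7123
July 16 – December 31, 2034: 169 days, exemption €253,000 → (€311,000 − €253,000) × 2.8% × 169/365 = €751.9342
Total = €1,052.6466

€1,052.65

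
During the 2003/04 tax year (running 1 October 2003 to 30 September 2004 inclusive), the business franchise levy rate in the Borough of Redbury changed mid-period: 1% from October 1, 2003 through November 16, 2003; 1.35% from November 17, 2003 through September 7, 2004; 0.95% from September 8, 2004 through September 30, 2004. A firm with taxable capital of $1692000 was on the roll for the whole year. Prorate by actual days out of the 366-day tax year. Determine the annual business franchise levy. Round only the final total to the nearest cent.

October 1 – November 16, 2003: 47 days at 1% → $1692000 × 1% × 47/366 = $2172.7869
November 17, 2003 – September 7, 2004: 296 days at 1.35% → $1692000 × 1.35% × 296/366 = $18473.3115
September 8 – September 30, 2004: 23 days at 0.95% → $1692000 × 0.95% × 23/366 = $1010.1148
Total = $21656.2131

$21656.21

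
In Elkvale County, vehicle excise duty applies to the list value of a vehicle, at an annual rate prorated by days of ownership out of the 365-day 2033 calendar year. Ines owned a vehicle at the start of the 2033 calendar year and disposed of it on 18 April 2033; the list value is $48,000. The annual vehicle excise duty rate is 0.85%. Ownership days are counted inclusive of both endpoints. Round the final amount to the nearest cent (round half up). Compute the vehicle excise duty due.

Days held (1 January – 18 April 2033): 108 out of 365
Tax = $48,000 × 0.85% × 108/365 = $120.7233

$120.72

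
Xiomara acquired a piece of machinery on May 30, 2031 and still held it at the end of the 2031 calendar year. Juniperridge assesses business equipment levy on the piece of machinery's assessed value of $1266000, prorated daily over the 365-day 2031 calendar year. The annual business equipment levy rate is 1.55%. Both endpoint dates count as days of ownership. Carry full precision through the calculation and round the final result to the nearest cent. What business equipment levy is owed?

$11612.52

Days held (May 30 – December 31, 2031): 216 out of 365
Tax = $1266000 × 1.55% × 216/365 = $11612.5151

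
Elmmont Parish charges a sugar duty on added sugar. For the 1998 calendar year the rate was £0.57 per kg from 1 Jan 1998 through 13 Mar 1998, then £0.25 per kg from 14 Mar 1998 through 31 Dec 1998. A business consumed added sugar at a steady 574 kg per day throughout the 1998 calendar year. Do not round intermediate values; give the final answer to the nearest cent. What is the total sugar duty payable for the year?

1 Jan – 13 Mar 1998: 72 days × 574 kg/day = 41,328 kg at £0.57/kg → £23,556.96
14 Mar – 31 Dec 1998: 293 days × 574 kg/day = 168,182 kg at £0.25/kg → £42,045.50

£65,602.46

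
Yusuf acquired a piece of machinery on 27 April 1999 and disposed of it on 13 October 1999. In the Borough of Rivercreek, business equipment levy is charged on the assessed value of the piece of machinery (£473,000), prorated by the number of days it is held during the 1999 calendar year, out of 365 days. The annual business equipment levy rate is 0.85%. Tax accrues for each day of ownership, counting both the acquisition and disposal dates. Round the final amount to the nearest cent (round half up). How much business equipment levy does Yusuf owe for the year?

£1,872.56

Days held (27 April – 13 October 1999): 170 out of 365
Tax = £473,000 × 0.85% × 170/365 = £1,872.5616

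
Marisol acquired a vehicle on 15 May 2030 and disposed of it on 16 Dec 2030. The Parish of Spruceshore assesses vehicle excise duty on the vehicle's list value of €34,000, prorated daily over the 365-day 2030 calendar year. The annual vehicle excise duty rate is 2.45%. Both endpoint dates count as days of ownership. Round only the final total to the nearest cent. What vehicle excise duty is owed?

Days held (15 May – 16 Dec 2030): 216 out of 365
Tax = €34,000 × 2.45% × 216/365 = €492.9534

€492.95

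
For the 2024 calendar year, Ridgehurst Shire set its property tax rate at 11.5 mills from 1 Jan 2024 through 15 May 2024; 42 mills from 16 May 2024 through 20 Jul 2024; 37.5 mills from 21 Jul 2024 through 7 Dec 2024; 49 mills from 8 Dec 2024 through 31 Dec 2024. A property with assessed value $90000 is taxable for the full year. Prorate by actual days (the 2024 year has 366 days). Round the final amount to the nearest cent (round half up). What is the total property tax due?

$2646.39

1 Jan – 15 May 2024: 136 days at 11.5 mills → $90000 × 1.15% × 136/366 = $384.5902
16 May – 20 Jul 2024: 66 days at 42 mills → $90000 × 4.2% × 66/366 = $681.6393
21 Jul – 7 Dec 2024: 140 days at 37.5 mills → $90000 × 3.75% × 140/366 = $1290.9836
8 Dec – 31 Dec 2024: 24 days at 49 mills → $90000 × 4.9% × 24/366 = $289.1803
Total = $2646.3934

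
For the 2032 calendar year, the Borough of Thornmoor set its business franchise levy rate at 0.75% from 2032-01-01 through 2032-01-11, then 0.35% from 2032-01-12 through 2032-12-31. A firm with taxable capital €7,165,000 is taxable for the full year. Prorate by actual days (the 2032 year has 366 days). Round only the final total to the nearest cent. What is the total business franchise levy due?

€25,938.87

2032-01-01 to 2032-01-11: 11 days at 0.75% → €7,165,000 × 0.75% × 11/366 = €1,615.0615
2032-01-12 to 2032-12-31: 355 days at 0.35% → €7,165,000 × 0.35% × 355/366 = €24,323.8046
Total = €25,938.8661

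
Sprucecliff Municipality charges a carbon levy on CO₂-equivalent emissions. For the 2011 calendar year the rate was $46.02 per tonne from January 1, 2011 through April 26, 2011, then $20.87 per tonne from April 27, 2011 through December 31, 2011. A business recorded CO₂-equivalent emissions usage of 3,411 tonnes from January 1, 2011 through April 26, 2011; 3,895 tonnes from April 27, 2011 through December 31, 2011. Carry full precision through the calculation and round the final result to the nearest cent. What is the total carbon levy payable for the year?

January 1 – April 26, 2011: 3,411 tonnes at $46.02/tonne → $156,974.22
April 27 – December 31, 2011: 3,895 tonnes at $20.87/tonne → $81,288.65

$238,262.87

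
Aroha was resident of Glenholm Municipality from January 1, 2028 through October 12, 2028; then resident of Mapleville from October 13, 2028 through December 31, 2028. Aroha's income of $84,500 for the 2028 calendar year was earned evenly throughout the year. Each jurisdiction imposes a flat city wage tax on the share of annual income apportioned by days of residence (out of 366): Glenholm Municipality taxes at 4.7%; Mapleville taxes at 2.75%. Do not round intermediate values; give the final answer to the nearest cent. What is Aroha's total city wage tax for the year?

Glenholm Municipality, January 1 – October 12, 2028: 286 days → $84,500 × 4.7% × 286/366 = $3,103.4126
Mapleville, October 13 – December 31, 2028: 80 days → $84,500 × 2.75% × 80/366 = $507.9235
Total = $3,611.3361

$3,611.34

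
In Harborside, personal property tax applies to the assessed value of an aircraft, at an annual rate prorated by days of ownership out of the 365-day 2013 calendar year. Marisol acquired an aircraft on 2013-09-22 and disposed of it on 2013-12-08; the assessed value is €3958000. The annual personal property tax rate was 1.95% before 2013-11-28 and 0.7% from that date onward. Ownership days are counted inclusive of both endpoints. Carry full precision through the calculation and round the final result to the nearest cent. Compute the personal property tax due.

€15002.45

2013-09-22 to 2013-11-27: 67 days at 1.95% → €3958000 × 1.95% × 67/365 = €14167.4712
2013-11-28 to 2013-12-08: 11 days at 0.7% → €3958000 × 0.7% × 11/365 = €834.9753
Total = €15002.4466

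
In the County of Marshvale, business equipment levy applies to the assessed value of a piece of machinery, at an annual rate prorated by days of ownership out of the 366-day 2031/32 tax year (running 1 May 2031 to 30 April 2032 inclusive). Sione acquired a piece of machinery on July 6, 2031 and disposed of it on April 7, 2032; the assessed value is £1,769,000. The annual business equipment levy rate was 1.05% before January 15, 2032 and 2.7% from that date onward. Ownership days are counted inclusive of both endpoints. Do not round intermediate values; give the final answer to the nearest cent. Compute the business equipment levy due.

July 6, 2031 – January 14, 2032: 193 days at 1.05% → £1,769,000 × 1.05% × 193/366 = £9,794.7500
January 15 – April 7, 2032: 84 days at 2.7% → £1,769,000 × 2.7% × 84/366 = £10,962.0000
Total = £20,756.7500

£20,756.75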